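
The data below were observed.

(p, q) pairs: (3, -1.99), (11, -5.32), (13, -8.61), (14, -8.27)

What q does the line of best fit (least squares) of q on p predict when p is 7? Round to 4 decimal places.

n = 4, Σx = 41, Σy = -24.19, Σxy = -292.2, Σx² = 495
Sxx = Σx² − (Σx)²/n = 495 − 420.25 = 74.75
Sxy = Σxy − (Σx)(Σy)/n = -292.2 − (-247.9475) = -44.2525
b = Sxy/Sxx = -44.2525/74.75 = -0.592007
a = ȳ − b·x̄ = -6.0475 − (-0.592007)·10.25 = 0.020569
ŷ(7) = a + b·7 = 0.020569 + (-0.592007)·7 = -4.123478

-4.1235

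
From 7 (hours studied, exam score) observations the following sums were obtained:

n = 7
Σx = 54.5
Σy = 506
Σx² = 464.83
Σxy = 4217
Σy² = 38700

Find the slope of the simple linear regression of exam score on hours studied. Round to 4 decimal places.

6.8486

Sxx = Σx² − (Σx)²/n = 464.83 − 424.321429 = 40.508571
Sxy = Σxy − (Σx)(Σy)/n = 4217 − 3939.571429 = 277.428571
b = Sxy/Sxx = 277.428571/40.508571 = 6.848639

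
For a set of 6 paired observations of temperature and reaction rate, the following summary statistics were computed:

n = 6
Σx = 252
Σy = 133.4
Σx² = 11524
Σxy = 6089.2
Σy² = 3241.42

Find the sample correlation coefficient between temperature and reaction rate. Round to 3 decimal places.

0.956

Sxx = Σx² − (Σx)²/n = 11524 − 10584 = 940
Sxy = Σxy − (Σx)(Σy)/n = 6089.2 − 5602.8 = 486.4
Syy = Σy² − (Σy)²/n = 3241.42 − 2965.926667 = 275.493333
r = Sxy/√(Sxx·Syy) = 486.4/√(258963.733333) = 486.4/508.884794 = 0.955816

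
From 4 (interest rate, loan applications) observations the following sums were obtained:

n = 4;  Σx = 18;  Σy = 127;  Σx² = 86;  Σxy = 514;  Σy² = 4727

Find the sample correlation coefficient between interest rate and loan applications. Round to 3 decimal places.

Sxx = Σx² − (Σx)²/n = 86 − 81 = 5
Sxy = Σxy − (Σx)(Σy)/n = 514 − 571.5 = -57.5
Syy = Σy² − (Σy)²/n = 4727 − 4032.25 = 694.75
r = Sxy/√(Sxx·Syy) = -57.5/√(3473.75) = -57.5/58.938527 = -0.975593

-0.976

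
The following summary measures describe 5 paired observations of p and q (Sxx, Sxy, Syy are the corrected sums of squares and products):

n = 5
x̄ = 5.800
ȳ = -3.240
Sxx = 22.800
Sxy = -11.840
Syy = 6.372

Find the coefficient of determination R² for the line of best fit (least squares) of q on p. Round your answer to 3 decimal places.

R² = Sxy²/(Sxx·Syy) = (-11.84)²/(22.8·6.372) = 0.964923

0.965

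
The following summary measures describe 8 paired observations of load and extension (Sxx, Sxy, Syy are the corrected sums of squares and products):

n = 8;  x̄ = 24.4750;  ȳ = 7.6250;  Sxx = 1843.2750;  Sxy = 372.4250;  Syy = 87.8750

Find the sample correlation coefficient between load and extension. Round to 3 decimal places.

r = Sxy/√(Sxx·Syy) = 372.425/√(161977.790625) = 372.425/402.464645 = 0.925361

0.925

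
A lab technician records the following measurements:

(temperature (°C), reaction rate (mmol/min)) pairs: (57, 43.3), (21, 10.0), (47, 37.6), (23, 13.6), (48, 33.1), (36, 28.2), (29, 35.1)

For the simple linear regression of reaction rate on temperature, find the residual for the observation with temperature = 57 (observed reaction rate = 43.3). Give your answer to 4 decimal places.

-0.8136

n = 7, Σx = 261, Σy = 200.9, Σxy = 8380, Σx² = 10869
Sxx = Σx² − (Σx)²/n = 10869 − 9731.571429 = 1137.428571
Sxy = Σxy − (Σx)(Σy)/n = 8380 − 7490.7 = 889.3
b = Sxy/Sxx = 889.3/1137.428571 = 0.781851
a = ȳ − b·x̄ = 28.7 − 0.781851·37.285714 = -0.451884
ŷ(57) = -0.451884 + 0.781851·57 = 44.113640
residual = y − ŷ = 43.3 − 44.113640 = -0.813640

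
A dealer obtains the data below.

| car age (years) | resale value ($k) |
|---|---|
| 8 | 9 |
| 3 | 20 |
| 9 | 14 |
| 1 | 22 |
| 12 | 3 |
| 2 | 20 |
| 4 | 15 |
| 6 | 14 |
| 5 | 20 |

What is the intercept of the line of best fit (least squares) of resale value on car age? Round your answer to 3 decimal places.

n = 9, Σx = 50, Σy = 137, Σxy = 600, Σx² = 380
Sxx = Σx² − (Σx)²/n = 380 − 277.777778 = 102.222222
Sxy = Σxy − (Σx)(Σy)/n = 600 − 761.111111 = -161.111111
b = Sxy/Sxx = -161.111111/102.222222 = -1.576087
a = ȳ − b·x̄ = 15.222222 − (-1.576087)·5.555556 = 23.978261

23.978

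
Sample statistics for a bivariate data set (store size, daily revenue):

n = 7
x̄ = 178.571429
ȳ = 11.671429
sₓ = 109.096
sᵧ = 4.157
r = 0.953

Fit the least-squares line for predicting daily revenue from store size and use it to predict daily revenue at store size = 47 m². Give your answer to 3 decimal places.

6.894

b = r · sᵧ/sₓ = 0.953 · 4.157/109.096 = 0.036313
a = ȳ − b·x̄ = 11.671429 − 0.036313·178.571429 = 5.186935
ŷ(47) = a + b·47 = 5.186935 + 0.036313·47 = 6.893654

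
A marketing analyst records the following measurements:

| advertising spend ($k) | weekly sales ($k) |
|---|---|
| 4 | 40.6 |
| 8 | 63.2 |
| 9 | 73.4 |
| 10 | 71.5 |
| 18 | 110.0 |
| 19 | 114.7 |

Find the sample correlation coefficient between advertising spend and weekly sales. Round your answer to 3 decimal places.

0.994

n = 6, Σx = 68, Σy = 473.4, Σxy = 6202.9, Σx² = 946, Σy² = 41398.5
Sxx = Σx² − (Σx)²/n = 946 − 770.666667 = 175.333333
Sxy = Σxy − (Σx)(Σy)/n = 6202.9 − 5365.2 = 837.7
Syy = Σy² − (Σy)²/n = 41398.5 − 37351.26 = 4047.24
r = Sxy/√(Sxx·Syy) = 837.7/√(709616.08) = 837.7/842.387132 = 0.994436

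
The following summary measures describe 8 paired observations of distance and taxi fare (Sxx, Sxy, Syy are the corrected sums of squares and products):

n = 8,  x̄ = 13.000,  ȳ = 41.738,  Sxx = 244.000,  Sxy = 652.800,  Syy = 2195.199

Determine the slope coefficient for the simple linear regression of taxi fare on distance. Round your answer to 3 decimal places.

2.675

b = Sxy/Sxx = 652.8/244 = 2.675410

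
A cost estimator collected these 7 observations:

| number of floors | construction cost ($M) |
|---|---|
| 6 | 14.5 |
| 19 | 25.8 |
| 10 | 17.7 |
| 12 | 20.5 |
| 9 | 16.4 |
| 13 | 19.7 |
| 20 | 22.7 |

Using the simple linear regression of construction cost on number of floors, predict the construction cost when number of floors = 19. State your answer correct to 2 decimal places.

24.04

n = 7, Σx = 89, Σy = 137.3, Σxy = 1857.9, Σx² = 1291
Sxx = Σx² − (Σx)²/n = 1291 − 1131.571429 = 159.428571
Sxy = Σxy − (Σx)(Σy)/n = 1857.9 − 1745.671429 = 112.228571
b = Sxy/Sxx = 112.228571/159.428571 = 0.703943
a = ȳ − b·x̄ = 19.614286 − 0.703943·12.714286 = 10.664158
ŷ(19) = a + b·19 = 10.664158 + 0.703943·19 = 24.039068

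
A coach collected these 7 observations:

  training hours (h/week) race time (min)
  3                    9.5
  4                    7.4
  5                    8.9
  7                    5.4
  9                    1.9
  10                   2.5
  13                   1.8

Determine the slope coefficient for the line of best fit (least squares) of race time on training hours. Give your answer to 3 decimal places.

-0.860

n = 7, Σx = 51, Σy = 37.4, Σxy = 205.9, Σx² = 449
Sxx = Σx² − (Σx)²/n = 449 − 371.571429 = 77.428571
Sxy = Σxy − (Σx)(Σy)/n = 205.9 − 272.485714 = -66.585714
b = Sxy/Sxx = -66.585714/77.428571 = -0.859963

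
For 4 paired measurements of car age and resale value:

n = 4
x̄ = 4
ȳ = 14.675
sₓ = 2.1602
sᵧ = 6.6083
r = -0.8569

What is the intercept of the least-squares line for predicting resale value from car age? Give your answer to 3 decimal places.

25.160

b = r · sᵧ/sₓ = -0.8569 · 6.6083/2.1602 = -2.621356
a = ȳ − b·x̄ = 14.675 − (-2.621356)·4 = 25.160422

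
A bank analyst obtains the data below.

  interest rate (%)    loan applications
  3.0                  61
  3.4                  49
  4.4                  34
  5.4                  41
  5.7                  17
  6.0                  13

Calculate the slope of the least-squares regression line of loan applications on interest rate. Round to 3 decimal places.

-13.306

n = 6, Σx = 27.9, Σy = 215, Σxy = 895.5, Σx² = 137.57
Sxx = Σx² − (Σx)²/n = 137.57 − 129.735 = 7.835
Sxy = Σxy − (Σx)(Σy)/n = 895.5 − 999.75 = -104.25
b = Sxy/Sxx = -104.25/7.835 = -13.305680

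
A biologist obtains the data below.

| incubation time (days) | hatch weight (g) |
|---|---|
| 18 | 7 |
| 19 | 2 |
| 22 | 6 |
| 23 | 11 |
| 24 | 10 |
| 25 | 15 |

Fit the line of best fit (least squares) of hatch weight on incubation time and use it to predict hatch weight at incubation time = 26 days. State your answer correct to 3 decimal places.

13.918

n = 6, Σx = 131, Σy = 51, Σxy = 1164, Σx² = 2899
Sxx = Σx² − (Σx)²/n = 2899 − 2860.166667 = 38.833333
Sxy = Σxy − (Σx)(Σy)/n = 1164 − 1113.5 = 50.5
b = Sxy/Sxx = 50.5/38.833333 = 1.300429
a = ȳ − b·x̄ = 8.5 − 1.300429·21.833333 = -19.892704
ŷ(26) = a + b·26 = -19.892704 + 1.300429·26 = 13.918455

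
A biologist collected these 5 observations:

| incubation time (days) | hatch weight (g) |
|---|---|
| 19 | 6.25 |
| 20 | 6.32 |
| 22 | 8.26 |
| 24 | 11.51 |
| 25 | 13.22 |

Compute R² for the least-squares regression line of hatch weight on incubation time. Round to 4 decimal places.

n = 5, Σx = 110, Σy = 45.56, Σxy = 1033.61, Σx² = 2446, Σy² = 454.481
Sxx = Σx² − (Σx)²/n = 2446 − 2420 = 26
Sxy = Σxy − (Σx)(Σy)/n = 1033.61 − 1002.32 = 31.29
Syy = Σy² − (Σy)²/n = 454.481 − 415.14272 = 39.33828
R² = Sxy²/(Sxx·Syy) = (31.29)²/(26·39.33828) = 0.957243

0.9572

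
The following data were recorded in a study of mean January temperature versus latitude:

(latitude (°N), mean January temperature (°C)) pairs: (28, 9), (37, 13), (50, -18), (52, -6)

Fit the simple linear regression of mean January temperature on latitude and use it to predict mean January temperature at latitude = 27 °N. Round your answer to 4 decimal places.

n = 4, Σx = 167, Σy = -2, Σxy = -479, Σx² = 7357
Sxx = Σx² − (Σx)²/n = 7357 − 6972.25 = 384.75
Sxy = Σxy − (Σx)(Σy)/n = -479 − (-83.5) = -395.5
b = Sxy/Sxx = -395.5/384.75 = -1.027940
a = ȳ − b·x̄ = -0.5 − (-1.027940)·41.75 = 42.416504
ŷ(27) = a + b·27 = 42.416504 + (-1.027940)·27 = 14.662118

14.6621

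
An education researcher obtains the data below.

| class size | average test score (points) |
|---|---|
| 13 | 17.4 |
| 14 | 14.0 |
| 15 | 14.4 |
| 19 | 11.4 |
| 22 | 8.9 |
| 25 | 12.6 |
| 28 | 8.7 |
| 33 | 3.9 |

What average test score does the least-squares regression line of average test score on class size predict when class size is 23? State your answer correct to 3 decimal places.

10.427

n = 8, Σx = 169, Σy = 91.3, Σxy = 1737.9, Σx² = 3933
Sxx = Σx² − (Σx)²/n = 3933 − 3570.125 = 362.875
Sxy = Σxy − (Σx)(Σy)/n = 1737.9 − 1928.7125 = -190.8125
b = Sxy/Sxx = -190.8125/362.875 = -0.525835
a = ȳ − b·x̄ = 11.4125 − (-0.525835)·21.125 = 22.520772
ŷ(23) = a + b·23 = 22.520772 + (-0.525835)·23 = 10.426559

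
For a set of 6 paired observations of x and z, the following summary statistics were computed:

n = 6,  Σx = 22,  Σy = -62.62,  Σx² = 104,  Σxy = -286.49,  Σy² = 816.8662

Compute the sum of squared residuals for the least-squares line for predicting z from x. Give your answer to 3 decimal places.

Sxx = Σx² − (Σx)²/n = 104 − 80.666667 = 23.333333
Sxy = Σxy − (Σx)(Σy)/n = -286.49 − (-229.606667) = -56.883333
Syy = Σy² − (Σy)²/n = 816.8662 − 653.544067 = 163.322133
b = Sxy/Sxx = -56.883333/23.333333 = -2.437857
SSE = Syy − b·Sxy = 163.322133 − (-2.437857)·(-56.883333) = 24.648693

24.649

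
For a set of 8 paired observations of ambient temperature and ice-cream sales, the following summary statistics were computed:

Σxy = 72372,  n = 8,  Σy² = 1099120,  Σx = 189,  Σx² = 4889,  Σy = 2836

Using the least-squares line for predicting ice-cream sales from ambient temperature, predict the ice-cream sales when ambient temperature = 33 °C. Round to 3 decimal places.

Sxx = Σx² − (Σx)²/n = 4889 − 4465.125 = 423.875
Sxy = Σxy − (Σx)(Σy)/n = 72372 − 67000.5 = 5371.5
b = Sxy/Sxx = 5371.5/423.875 = 12.672368
a = ȳ − b·x̄ = 354.5 − 12.672368·23.625 = 55.115305
ŷ(33) = a + b·33 = 55.115305 + 12.672368·33 = 473.303450

473.303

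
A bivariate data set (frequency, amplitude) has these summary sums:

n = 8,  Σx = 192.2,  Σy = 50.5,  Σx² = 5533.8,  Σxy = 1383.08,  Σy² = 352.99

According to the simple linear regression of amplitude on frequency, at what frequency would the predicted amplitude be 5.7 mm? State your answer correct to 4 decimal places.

Sxx = Σx² − (Σx)²/n = 5533.8 − 4617.605 = 916.195
Sxy = Σxy − (Σx)(Σy)/n = 1383.08 − 1213.2625 = 169.8175
b = Sxy/Sxx = 169.8175/916.195 = 0.185351
a = ȳ − b·x̄ = 6.3125 − 0.185351·24.025 = 1.859446
Set a + b·x = 5.7: x = (5.7 − 1.859446) / 0.185351 = 20.720456

20.7205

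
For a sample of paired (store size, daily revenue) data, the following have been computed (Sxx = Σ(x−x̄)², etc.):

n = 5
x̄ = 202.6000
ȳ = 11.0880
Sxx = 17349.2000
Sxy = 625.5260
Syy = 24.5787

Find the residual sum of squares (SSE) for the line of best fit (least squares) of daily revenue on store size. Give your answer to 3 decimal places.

2.025

b = Sxy/Sxx = 625.526/17349.2 = 0.036055
SSE = Syy − b·Sxy = 24.5787 − 0.036055·625.526 = 2.025339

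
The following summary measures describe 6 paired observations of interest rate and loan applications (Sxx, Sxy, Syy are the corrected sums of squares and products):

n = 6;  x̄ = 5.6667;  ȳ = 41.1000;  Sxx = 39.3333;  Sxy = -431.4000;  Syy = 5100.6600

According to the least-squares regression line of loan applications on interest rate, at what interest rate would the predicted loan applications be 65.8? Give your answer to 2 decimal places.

b = Sxy/Sxx = -431.4/39.3333 = -10.967806
a = ȳ − b·x̄ = 41.1 − (-10.967806)·5.6667 = 103.251266
Set a + b·x = 65.8: x = (65.8 − 103.251266) / (-10.967806) = 3.414654

3.41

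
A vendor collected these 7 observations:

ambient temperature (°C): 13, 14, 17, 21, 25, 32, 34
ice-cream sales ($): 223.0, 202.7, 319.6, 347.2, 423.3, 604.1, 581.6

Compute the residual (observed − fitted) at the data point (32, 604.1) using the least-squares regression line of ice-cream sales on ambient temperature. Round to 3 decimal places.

35.910

n = 7, Σx = 156, Σy = 2701.5, Σxy = 68149.3, Σx² = 3900
Sxx = Σx² − (Σx)²/n = 3900 − 3476.571429 = 423.428571
Sxy = Σxy − (Σx)(Σy)/n = 68149.3 − 60204.857143 = 7944.442857
b = Sxy/Sxx = 7944.442857/423.428571 = 18.762179
a = ȳ − b·x̄ = 385.928571 − 18.762179·22.285714 = -32.2
ŷ(32) = -32.2 + 18.762179·32 = 568.189744
residual = y − ŷ = 604.1 − 568.189744 = 35.910256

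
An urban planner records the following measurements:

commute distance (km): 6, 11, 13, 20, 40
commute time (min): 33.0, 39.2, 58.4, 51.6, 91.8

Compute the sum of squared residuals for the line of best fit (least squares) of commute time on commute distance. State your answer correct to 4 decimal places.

203.5363

n = 5, Σx = 90, Σy = 274, Σxy = 6092.4, Σx² = 2326, Σy² = 17126
Sxx = Σx² − (Σx)²/n = 2326 − 1620 = 706
Sxy = Σxy − (Σx)(Σy)/n = 6092.4 − 4932 = 1160.4
Syy = Σy² − (Σy)²/n = 17126 − 15015.2 = 2110.8
b = Sxy/Sxx = 1160.4/706 = 1.643626
SSE = Syy − b·Sxy = 2110.8 − 1.643626·1160.4 = 203.536317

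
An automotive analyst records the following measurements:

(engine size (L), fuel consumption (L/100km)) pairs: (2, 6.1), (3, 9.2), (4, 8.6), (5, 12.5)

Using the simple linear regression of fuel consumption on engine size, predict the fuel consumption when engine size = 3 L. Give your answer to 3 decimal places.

n = 4, Σx = 14, Σy = 36.4, Σxy = 136.7, Σx² = 54
Sxx = Σx² − (Σx)²/n = 54 − 49 = 5
Sxy = Σxy − (Σx)(Σy)/n = 136.7 − 127.4 = 9.3
b = Sxy/Sxx = 9.3/5 = 1.86
a = ȳ − b·x̄ = 9.1 − 1.86·3.5 = 2.59
ŷ(3) = a + b·3 = 2.59 + 1.86·3 = 8.17

8.170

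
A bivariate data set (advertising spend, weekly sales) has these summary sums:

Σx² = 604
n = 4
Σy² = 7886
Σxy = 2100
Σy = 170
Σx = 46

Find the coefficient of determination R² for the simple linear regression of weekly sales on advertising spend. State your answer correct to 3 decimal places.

0.424

Sxx = Σx² − (Σx)²/n = 604 − 529 = 75
Sxy = Σxy − (Σx)(Σy)/n = 2100 − 1955 = 145
Syy = Σy² − (Σy)²/n = 7886 − 7225 = 661
R² = Sxy²/(Sxx·Syy) = (145)²/(75·661) = 0.424105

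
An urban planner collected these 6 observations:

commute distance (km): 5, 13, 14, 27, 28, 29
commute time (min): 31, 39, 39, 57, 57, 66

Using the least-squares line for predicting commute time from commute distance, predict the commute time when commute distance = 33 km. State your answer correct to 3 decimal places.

n = 6, Σx = 116, Σy = 289, Σxy = 6257, Σx² = 2744
Sxx = Σx² − (Σx)²/n = 2744 − 2242.666667 = 501.333333
Sxy = Σxy − (Σx)(Σy)/n = 6257 − 5587.333333 = 669.666667
b = Sxy/Sxx = 669.666667/501.333333 = 1.335771
a = ȳ − b·x̄ = 48.166667 − 1.335771·19.333333 = 22.341755
ŷ(33) = a + b·33 = 22.341755 + 1.335771·33 = 66.422207

66.422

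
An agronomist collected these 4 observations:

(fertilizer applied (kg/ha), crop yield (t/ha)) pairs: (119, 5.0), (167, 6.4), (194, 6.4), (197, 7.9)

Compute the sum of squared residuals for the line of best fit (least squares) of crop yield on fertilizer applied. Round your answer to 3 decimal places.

1.003

n = 4, Σx = 677, Σy = 25.7, Σxy = 4461.7, Σx² = 118495, Σy² = 169.33
Sxx = Σx² − (Σx)²/n = 118495 − 114582.25 = 3912.75
Sxy = Σxy − (Σx)(Σy)/n = 4461.7 − 4349.725 = 111.975
Syy = Σy² − (Σy)²/n = 169.33 − 165.1225 = 4.2075
b = Sxy/Sxx = 111.975/3912.75 = 0.028618
SSE = Syy − b·Sxy = 4.2075 − 0.028618·111.975 = 1.003002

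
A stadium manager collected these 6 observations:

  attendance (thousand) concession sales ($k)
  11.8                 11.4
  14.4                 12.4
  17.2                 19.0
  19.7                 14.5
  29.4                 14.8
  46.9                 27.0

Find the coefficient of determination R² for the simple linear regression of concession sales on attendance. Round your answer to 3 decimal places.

n = 6, Σx = 139.4, Σy = 99.1, Σxy = 2626.95, Σx² = 4094.5, Σy² = 1803.01
Sxx = Σx² − (Σx)²/n = 4094.5 − 3238.726667 = 855.773333
Sxy = Σxy − (Σx)(Σy)/n = 2626.95 − 2302.423333 = 324.526667
Syy = Σy² − (Σy)²/n = 1803.01 − 1636.801667 = 166.208333
R² = Sxy²/(Sxx·Syy) = (324.526667)²/(855.773333·166.208333) = 0.740439

0.740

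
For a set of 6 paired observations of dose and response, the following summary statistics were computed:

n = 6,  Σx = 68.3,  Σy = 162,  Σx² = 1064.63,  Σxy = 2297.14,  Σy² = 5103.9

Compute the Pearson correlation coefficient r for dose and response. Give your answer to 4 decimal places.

Sxx = Σx² − (Σx)²/n = 1064.63 − 777.481667 = 287.148333
Sxy = Σxy − (Σx)(Σy)/n = 2297.14 − 1844.1 = 453.04
Syy = Σy² − (Σy)²/n = 5103.9 − 4374 = 729.9
r = Sxy/√(Sxx·Syy) = 453.04/√(209589.5685) = 453.04/457.809533 = 0.989582

0.9896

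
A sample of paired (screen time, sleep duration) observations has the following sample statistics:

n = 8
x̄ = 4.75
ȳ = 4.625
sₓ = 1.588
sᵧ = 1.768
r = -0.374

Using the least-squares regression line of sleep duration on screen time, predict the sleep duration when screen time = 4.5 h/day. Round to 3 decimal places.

4.729

b = r · sᵧ/sₓ = -0.374 · 1.768/1.588 = -0.416393
a = ȳ − b·x̄ = 4.625 − (-0.416393)·4.75 = 6.602866
ŷ(4.5) = a + b·4.5 = 6.602866 + (-0.416393)·4.5 = 4.729098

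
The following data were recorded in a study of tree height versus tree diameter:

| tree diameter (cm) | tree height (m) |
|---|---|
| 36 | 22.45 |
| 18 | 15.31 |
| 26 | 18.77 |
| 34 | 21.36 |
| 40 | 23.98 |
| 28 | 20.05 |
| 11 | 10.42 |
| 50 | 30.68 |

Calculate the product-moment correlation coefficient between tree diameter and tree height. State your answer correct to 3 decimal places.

0.990

n = 8, Σx = 243, Σy = 163.02, Σxy = 5467.26, Σx² = 8457, Σy² = 3573.8428
Sxx = Σx² − (Σx)²/n = 8457 − 7381.125 = 1075.875
Sxy = Σxy − (Σx)(Σy)/n = 5467.26 − 4951.7325 = 515.5275
Syy = Σy² − (Σy)²/n = 3573.8428 − 3321.94005 = 251.90275
r = Sxy/√(Sxx·Syy) = 515.5275/√(271015.871156) = 515.5275/520.591847 = 0.990272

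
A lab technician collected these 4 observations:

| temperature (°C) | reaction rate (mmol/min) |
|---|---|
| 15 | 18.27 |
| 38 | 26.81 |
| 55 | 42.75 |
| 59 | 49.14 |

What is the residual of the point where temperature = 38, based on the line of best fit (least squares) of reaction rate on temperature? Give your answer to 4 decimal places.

n = 4, Σx = 167, Σy = 136.97, Σxy = 6543.34, Σx² = 8175
Sxx = Σx² − (Σx)²/n = 8175 − 6972.25 = 1202.75
Sxy = Σxy − (Σx)(Σy)/n = 6543.34 − 5718.4975 = 824.8425
b = Sxy/Sxx = 824.8425/1202.75 = 0.685797
a = ȳ − b·x̄ = 34.2425 − 0.685797·41.75 = 5.610470
ŷ(38) = 5.610470 + 0.685797·38 = 31.670761
residual = y − ŷ = 26.81 − 31.670761 = -4.860761

-4.8608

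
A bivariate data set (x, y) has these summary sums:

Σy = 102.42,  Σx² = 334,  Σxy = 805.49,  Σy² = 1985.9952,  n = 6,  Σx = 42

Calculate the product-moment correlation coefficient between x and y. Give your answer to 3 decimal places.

Sxx = Σx² − (Σx)²/n = 334 − 294 = 40
Sxy = Σxy − (Σx)(Σy)/n = 805.49 − 716.94 = 88.55
Syy = Σy² − (Σy)²/n = 1985.9952 − 1748.3094 = 237.6858
r = Sxy/√(Sxx·Syy) = 88.55/√(9507.432) = 88.55/97.506061 = 0.908149

0.908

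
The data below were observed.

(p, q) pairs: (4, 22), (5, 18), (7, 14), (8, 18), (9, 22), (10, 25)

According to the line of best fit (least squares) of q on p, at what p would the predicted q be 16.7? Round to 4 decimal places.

1.6231

n = 6, Σx = 43, Σy = 119, Σxy = 868, Σx² = 335
Sxx = Σx² − (Σx)²/n = 335 − 308.166667 = 26.833333
Sxy = Σxy − (Σx)(Σy)/n = 868 − 852.833333 = 15.166667
b = Sxy/Sxx = 15.166667/26.833333 = 0.565217
a = ȳ − b·x̄ = 19.833333 − 0.565217·7.166667 = 15.782609
Set a + b·x = 16.7: x = (16.7 − 15.782609) / 0.565217 = 1.623077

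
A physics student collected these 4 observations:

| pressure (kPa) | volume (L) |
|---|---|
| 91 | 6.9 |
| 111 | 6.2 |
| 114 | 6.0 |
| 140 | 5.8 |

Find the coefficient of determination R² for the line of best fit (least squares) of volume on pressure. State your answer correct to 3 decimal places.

n = 4, Σx = 456, Σy = 24.9, Σxy = 2812.1, Σx² = 53198, Σy² = 155.69
Sxx = Σx² − (Σx)²/n = 53198 − 51984 = 1214
Sxy = Σxy − (Σx)(Σy)/n = 2812.1 − 2838.6 = -26.5
Syy = Σy² − (Σy)²/n = 155.69 − 155.0025 = 0.6875
R² = Sxy²/(Sxx·Syy) = (-26.5)²/(1214·0.6875) = 0.841396

0.841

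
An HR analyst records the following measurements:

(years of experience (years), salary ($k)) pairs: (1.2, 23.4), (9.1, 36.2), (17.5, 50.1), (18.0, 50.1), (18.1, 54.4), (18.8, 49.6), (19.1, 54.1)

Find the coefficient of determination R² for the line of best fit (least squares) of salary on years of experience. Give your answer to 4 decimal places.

n = 7, Σx = 101.8, Σy = 317.9, Σxy = 5086.48, Σx² = 1760.36, Σy² = 15224.35
Sxx = Σx² − (Σx)²/n = 1760.36 − 1480.462857 = 279.897143
Sxy = Σxy − (Σx)(Σy)/n = 5086.48 − 4623.174286 = 463.305714
Syy = Σy² − (Σy)²/n = 15224.35 − 14437.201429 = 787.148571
R² = Sxy²/(Sxx·Syy) = (463.305714)²/(279.897143·787.148571) = 0.974272

0.9743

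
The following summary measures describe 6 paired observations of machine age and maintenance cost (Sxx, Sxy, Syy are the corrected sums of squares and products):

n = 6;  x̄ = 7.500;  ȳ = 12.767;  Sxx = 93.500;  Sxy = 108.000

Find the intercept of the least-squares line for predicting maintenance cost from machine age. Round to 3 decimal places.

4.104

b = Sxy/Sxx = 108/93.5 = 1.155080
a = ȳ − b·x̄ = 12.767 − 1.155080·7.5 = 4.103898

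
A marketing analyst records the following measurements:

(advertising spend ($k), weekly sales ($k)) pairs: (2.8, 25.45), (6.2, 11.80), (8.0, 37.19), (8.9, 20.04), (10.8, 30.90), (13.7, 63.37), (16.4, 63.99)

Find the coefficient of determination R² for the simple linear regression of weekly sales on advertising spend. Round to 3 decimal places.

0.672

n = 7, Σx = 66.8, Σy = 252.74, Σxy = 2871.621, Σx² = 762.78, Σy² = 11636.9272
Sxx = Σx² − (Σx)²/n = 762.78 − 637.462857 = 125.317143
Sxy = Σxy − (Σx)(Σy)/n = 2871.621 − 2411.861714 = 459.759286
Syy = Σy² − (Σy)²/n = 11636.9272 − 9125.358229 = 2511.568971
R² = Sxy²/(Sxx·Syy) = (459.759286)²/(125.317143·2511.568971) = 0.671592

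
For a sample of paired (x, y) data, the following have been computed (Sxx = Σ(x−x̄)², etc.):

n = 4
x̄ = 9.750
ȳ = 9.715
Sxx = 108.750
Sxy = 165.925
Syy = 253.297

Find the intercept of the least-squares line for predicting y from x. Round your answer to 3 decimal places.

-5.161

b = Sxy/Sxx = 165.925/108.75 = 1.525747
a = ȳ − b·x̄ = 9.715 − 1.525747·9.75 = -5.161034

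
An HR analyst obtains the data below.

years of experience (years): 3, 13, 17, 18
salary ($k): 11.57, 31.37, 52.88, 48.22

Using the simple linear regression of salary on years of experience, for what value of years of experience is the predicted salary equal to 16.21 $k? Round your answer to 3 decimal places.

n = 4, Σx = 51, Σy = 144.04, Σxy = 2209.44, Σx² = 791
Sxx = Σx² − (Σx)²/n = 791 − 650.25 = 140.75
Sxy = Σxy − (Σx)(Σy)/n = 2209.44 − 1836.51 = 372.93
b = Sxy/Sxx = 372.93/140.75 = 2.649591
a = ȳ − b·x̄ = 36.01 − 2.649591·12.75 = 2.227709
Set a + b·x = 16.21: x = (16.21 − 2.227709) / 2.649591 = 5.277150

5.277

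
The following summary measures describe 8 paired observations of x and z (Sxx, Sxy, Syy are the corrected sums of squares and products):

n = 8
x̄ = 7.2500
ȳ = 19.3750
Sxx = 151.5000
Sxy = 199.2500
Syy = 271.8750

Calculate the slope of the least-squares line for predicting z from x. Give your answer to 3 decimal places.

b = Sxy/Sxx = 199.25/151.5 = 1.315182

1.315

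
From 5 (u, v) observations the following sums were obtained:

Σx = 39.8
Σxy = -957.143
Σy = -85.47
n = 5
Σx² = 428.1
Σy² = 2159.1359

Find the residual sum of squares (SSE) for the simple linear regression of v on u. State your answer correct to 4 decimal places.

9.6594

Sxx = Σx² − (Σx)²/n = 428.1 − 316.808 = 111.292
Sxy = Σxy − (Σx)(Σy)/n = -957.143 − (-680.3412) = -276.8018
Syy = Σy² − (Σy)²/n = 2159.1359 − 1461.02418 = 698.11172
b = Sxy/Sxx = -276.8018/111.292 = -2.487167
SSE = Syy − b·Sxy = 698.11172 − (-2.487167)·(-276.8018) = 9.659392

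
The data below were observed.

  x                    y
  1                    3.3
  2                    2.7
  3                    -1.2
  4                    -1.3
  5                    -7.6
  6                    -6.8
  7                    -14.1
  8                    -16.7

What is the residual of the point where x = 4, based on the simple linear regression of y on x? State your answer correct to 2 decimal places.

n = 8, Σx = 36, Σy = -41.7, Σxy = -311.2, Σx² = 204
Sxx = Σx² − (Σx)²/n = 204 − 162 = 42
Sxy = Σxy − (Σx)(Σy)/n = -311.2 − (-187.65) = -123.55
b = Sxy/Sxx = -123.55/42 = -2.941667
a = ȳ − b·x̄ = -5.2125 − (-2.941667)·4.5 = 8.025
ŷ(4) = 8.025 + (-2.941667)·4 = -3.741667
residual = y − ŷ = -1.3 − (-3.741667) = 2.441667

2.44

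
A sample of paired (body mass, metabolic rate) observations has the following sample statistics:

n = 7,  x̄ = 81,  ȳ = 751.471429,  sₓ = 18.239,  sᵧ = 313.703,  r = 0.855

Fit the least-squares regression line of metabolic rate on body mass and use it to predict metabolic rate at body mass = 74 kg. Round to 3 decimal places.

648.532

b = r · sᵧ/sₓ = 0.855 · 313.703/18.239 = 14.705634
a = ȳ − b·x̄ = 751.471429 − 14.705634·81 = -439.684954
ŷ(74) = a + b·74 = -439.684954 + 14.705634·74 = 648.531989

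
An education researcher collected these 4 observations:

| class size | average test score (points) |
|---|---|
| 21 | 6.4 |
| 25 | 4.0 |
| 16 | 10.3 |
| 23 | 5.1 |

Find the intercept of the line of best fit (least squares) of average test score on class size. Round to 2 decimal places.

21.53

n = 4, Σx = 85, Σy = 25.8, Σxy = 516.5, Σx² = 1851
Sxx = Σx² − (Σx)²/n = 1851 − 1806.25 = 44.75
Sxy = Σxy − (Σx)(Σy)/n = 516.5 − 548.25 = -31.75
b = Sxy/Sxx = -31.75/44.75 = -0.709497
a = ȳ − b·x̄ = 6.45 − (-0.709497)·21.25 = 21.526816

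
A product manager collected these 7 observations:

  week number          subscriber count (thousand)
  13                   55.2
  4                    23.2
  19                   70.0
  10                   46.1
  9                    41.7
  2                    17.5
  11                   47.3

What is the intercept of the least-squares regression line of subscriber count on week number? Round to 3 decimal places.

12.146

n = 7, Σx = 68, Σy = 301, Σxy = 3532, Σx² = 852
Sxx = Σx² − (Σx)²/n = 852 − 660.571429 = 191.428571
Sxy = Σxy − (Σx)(Σy)/n = 3532 − 2924 = 608
b = Sxy/Sxx = 608/191.428571 = 3.176119
a = ȳ − b·x̄ = 43 − 3.176119·9.714286 = 12.146269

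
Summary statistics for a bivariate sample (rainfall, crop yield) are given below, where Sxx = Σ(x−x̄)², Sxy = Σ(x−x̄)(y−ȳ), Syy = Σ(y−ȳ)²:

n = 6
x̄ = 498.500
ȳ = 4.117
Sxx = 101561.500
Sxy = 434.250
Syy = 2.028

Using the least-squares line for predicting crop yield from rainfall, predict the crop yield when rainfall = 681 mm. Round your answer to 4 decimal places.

b = Sxy/Sxx = 434.25/101561.5 = 0.004276
a = ȳ − b·x̄ = 4.117 − 0.004276·498.5 = 1.985546
ŷ(681) = a + b·681 = 1.985546 + 0.004276·681 = 4.897322

4.8973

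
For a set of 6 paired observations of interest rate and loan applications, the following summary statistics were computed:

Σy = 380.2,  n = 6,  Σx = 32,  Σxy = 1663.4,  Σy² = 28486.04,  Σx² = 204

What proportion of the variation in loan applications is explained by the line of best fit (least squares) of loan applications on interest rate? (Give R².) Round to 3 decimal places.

Sxx = Σx² − (Σx)²/n = 204 − 170.666667 = 33.333333
Sxy = Σxy − (Σx)(Σy)/n = 1663.4 − 2027.733333 = -364.333333
Syy = Σy² − (Σy)²/n = 28486.04 − 24092.006667 = 4394.033333
R² = Sxy²/(Sxx·Syy) = (-364.333333)²/(33.333333·4394.033333) = 0.906266

0.906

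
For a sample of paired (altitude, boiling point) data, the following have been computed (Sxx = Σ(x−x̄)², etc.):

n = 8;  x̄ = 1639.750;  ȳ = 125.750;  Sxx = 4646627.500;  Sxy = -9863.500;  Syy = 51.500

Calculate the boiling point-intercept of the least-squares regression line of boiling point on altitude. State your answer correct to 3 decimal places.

129.231

b = Sxy/Sxx = -9863.5/4646627.5 = -0.002123
a = ȳ − b·x̄ = 125.75 − (-0.002123)·1639.75 = 129.230734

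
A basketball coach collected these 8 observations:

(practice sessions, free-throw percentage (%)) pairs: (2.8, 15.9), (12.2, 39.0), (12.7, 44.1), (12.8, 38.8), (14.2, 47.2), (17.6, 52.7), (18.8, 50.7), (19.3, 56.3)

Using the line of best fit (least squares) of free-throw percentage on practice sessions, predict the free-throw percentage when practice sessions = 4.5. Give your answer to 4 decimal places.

n = 8, Σx = 110.4, Σy = 344.7, Σxy = 5214.54, Σx² = 1719.14
Sxx = Σx² − (Σx)²/n = 1719.14 − 1523.52 = 195.62
Sxy = Σxy − (Σx)(Σy)/n = 5214.54 − 4756.86 = 457.68
b = Sxy/Sxx = 457.68/195.62 = 2.339638
a = ȳ − b·x̄ = 43.0875 − 2.339638·13.8 = 10.800495
ŷ(4.5) = a + b·4.5 = 10.800495 + 2.339638·4.5 = 21.328866

21.3289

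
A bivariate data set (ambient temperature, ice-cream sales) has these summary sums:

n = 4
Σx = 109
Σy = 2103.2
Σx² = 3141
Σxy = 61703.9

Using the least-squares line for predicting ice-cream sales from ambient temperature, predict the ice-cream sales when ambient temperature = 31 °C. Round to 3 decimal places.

Sxx = Σx² − (Σx)²/n = 3141 − 2970.25 = 170.75
Sxy = Σxy − (Σx)(Σy)/n = 61703.9 − 57312.2 = 4391.7
b = Sxy/Sxx = 4391.7/170.75 = 25.720059
a = ȳ − b·x̄ = 525.8 − 25.720059·27.25 = -175.071596
ŷ(31) = a + b·31 = -175.071596 + 25.720059·31 = 622.250220

622.250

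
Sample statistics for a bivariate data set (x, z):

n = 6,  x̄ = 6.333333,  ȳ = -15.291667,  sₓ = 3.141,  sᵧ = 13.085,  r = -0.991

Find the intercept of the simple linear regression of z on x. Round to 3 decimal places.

10.855

b = r · sᵧ/sₓ = -0.991 · 13.085/3.141 = -4.128378
a = ȳ − b·x̄ = -15.291667 − (-4.128378)·6.333333 = 10.854725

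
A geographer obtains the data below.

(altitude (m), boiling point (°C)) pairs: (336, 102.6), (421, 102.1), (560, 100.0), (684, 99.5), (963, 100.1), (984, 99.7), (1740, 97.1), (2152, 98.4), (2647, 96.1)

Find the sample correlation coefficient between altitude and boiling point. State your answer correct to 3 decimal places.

-0.899

n = 9, Σx = 10487, Σy = 895.6, Σxy = 1031104.3, Σx² = 17632531, Σy² = 89157.7
Sxx = Σx² − (Σx)²/n = 17632531 − 12219685.444444 = 5412845.555556
Sxy = Σxy − (Σx)(Σy)/n = 1031104.3 − 1043573.022222 = -12468.722222
Syy = Σy² − (Σy)²/n = 89157.7 − 89122.151111 = 35.548889
r = Sxy/√(Sxx·Syy) = -12468.722222/√(192420645.227160) = -12468.722222/13871.576883 = -0.898868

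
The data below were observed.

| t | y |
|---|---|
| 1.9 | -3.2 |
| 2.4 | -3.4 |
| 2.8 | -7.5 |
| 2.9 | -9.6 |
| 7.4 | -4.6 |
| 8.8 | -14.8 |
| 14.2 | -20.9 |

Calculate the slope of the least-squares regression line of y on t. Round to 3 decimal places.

n = 7, Σx = 40.4, Σy = -64, Σxy = -524.14, Σx² = 359.46
Sxx = Σx² − (Σx)²/n = 359.46 − 233.165714 = 126.294286
Sxy = Σxy − (Σx)(Σy)/n = -524.14 − (-369.371429) = -154.768571
b = Sxy/Sxx = -154.768571/126.294286 = -1.225460

-1.225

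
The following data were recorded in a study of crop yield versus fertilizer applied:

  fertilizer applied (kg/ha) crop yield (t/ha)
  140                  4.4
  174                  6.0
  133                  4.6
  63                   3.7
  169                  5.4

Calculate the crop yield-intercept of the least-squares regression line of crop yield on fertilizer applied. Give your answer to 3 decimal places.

n = 5, Σx = 679, Σy = 24.1, Σxy = 3417.5, Σx² = 100095
Sxx = Σx² − (Σx)²/n = 100095 − 92208.2 = 7886.8
Sxy = Σxy − (Σx)(Σy)/n = 3417.5 − 3272.78 = 144.72
b = Sxy/Sxx = 144.72/7886.8 = 0.018350
a = ȳ − b·x̄ = 4.82 − 0.018350·135.8 = 2.328118

2.328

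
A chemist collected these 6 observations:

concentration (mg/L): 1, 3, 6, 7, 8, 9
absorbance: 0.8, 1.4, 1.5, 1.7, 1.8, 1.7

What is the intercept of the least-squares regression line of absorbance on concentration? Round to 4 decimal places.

0.8648

n = 6, Σx = 34, Σy = 8.9, Σxy = 55.6, Σx² = 240
Sxx = Σx² − (Σx)²/n = 240 − 192.666667 = 47.333333
Sxy = Σxy − (Σx)(Σy)/n = 55.6 − 50.433333 = 5.166667
b = Sxy/Sxx = 5.166667/47.333333 = 0.109155
a = ȳ − b·x̄ = 1.483333 − 0.109155·5.666667 = 0.864789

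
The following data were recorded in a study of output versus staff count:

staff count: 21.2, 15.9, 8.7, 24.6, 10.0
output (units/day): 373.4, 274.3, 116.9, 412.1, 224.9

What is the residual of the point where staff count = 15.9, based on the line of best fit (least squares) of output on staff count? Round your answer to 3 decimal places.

n = 5, Σx = 80.4, Σy = 1401.6, Σxy = 25681.14, Σx² = 1483.1
Sxx = Σx² − (Σx)²/n = 1483.1 − 1292.832 = 190.268
Sxy = Σxy − (Σx)(Σy)/n = 25681.14 − 22537.728 = 3143.412
b = Sxy/Sxx = 3143.412/190.268 = 16.520970
a = ȳ − b·x̄ = 280.32 − 16.520970·16.08 = 14.662796
ŷ(15.9) = 14.662796 + 16.520970·15.9 = 277.346225
residual = y − ŷ = 274.3 − 277.346225 = -3.046225

-3.046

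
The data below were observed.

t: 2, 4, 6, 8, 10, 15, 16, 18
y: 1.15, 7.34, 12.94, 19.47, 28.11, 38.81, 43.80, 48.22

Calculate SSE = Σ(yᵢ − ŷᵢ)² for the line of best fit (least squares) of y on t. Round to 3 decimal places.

11.199

n = 8, Σx = 79, Σy = 199.84, Σxy = 2697.07, Σx² = 1025, Σy² = 7141.7192
Sxx = Σx² − (Σx)²/n = 1025 − 780.125 = 244.875
Sxy = Σxy − (Σx)(Σy)/n = 2697.07 − 1973.42 = 723.65
Syy = Σy² − (Σy)²/n = 7141.7192 − 4992.0032 = 2149.716
b = Sxy/Sxx = 723.65/244.875 = 2.955181
SSE = Syy − b·Sxy = 2149.716 − 2.955181·723.65 = 11.199114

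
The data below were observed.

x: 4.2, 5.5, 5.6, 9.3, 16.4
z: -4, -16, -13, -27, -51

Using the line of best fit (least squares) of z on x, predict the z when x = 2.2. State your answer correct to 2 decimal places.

n = 5, Σx = 41, Σy = -111, Σxy = -1265.1, Σx² = 434.7
Sxx = Σx² − (Σx)²/n = 434.7 − 336.2 = 98.5
Sxy = Σxy − (Σx)(Σy)/n = -1265.1 − (-910.2) = -354.9
b = Sxy/Sxx = -354.9/98.5 = -3.603046
a = ȳ − b·x̄ = -22.2 − (-3.603046)·8.2 = 7.344975
ŷ(2.2) = a + b·2.2 = 7.344975 + (-3.603046)·2.2 = -0.581726

-0.58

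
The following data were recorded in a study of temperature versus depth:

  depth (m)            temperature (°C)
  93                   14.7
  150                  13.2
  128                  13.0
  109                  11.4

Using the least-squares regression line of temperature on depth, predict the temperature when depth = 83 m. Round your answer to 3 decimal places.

13.530

n = 4, Σx = 480, Σy = 52.3, Σxy = 6253.7, Σx² = 59414
Sxx = Σx² − (Σx)²/n = 59414 − 57600 = 1814
Sxy = Σxy − (Σx)(Σy)/n = 6253.7 − 6276 = -22.3
b = Sxy/Sxx = -22.3/1814 = -0.012293
a = ȳ − b·x̄ = 13.075 − (-0.012293)·120 = 14.550193
ŷ(83) = a + b·83 = 14.550193 + (-0.012293)·83 = 13.529851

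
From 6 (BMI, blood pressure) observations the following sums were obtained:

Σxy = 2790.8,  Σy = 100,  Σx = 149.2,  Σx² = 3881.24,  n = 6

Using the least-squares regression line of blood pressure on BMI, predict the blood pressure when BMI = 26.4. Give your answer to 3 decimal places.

Sxx = Σx² − (Σx)²/n = 3881.24 − 3710.106667 = 171.133333
Sxy = Σxy − (Σx)(Σy)/n = 2790.8 − 2486.666667 = 304.133333
b = Sxy/Sxx = 304.133333/171.133333 = 1.777172
a = ȳ − b·x̄ = 16.666667 − 1.777172·24.866667 = -27.525672
ŷ(26.4) = a + b·26.4 = -27.525672 + 1.777172·26.4 = 19.391663

19.392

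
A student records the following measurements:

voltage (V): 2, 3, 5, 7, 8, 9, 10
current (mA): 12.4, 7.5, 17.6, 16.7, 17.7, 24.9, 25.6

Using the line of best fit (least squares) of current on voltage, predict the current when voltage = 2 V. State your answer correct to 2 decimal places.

n = 7, Σx = 44, Σy = 122.4, Σxy = 873.9, Σx² = 332
Sxx = Σx² − (Σx)²/n = 332 − 276.571429 = 55.428571
Sxy = Σxy − (Σx)(Σy)/n = 873.9 − 769.371429 = 104.528571
b = Sxy/Sxx = 104.528571/55.428571 = 1.885825
a = ȳ − b·x̄ = 17.485714 − 1.885825·6.285714 = 5.631959
ŷ(2) = a + b·2 = 5.631959 + 1.885825·2 = 9.403608

9.40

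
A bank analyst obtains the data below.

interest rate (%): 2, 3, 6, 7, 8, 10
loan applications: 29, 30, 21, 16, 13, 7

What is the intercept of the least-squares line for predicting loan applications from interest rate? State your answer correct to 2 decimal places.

37.07

n = 6, Σx = 36, Σy = 116, Σxy = 560, Σx² = 262
Sxx = Σx² − (Σx)²/n = 262 − 216 = 46
Sxy = Σxy − (Σx)(Σy)/n = 560 − 696 = -136
b = Sxy/Sxx = -136/46 = -2.956522
a = ȳ − b·x̄ = 19.333333 − (-2.956522)·6 = 37.072464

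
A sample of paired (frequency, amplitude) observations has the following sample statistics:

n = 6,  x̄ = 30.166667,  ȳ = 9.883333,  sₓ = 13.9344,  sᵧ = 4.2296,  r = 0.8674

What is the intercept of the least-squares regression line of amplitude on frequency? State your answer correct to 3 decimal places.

b = r · sᵧ/sₓ = 0.8674 · 4.2296/13.9344 = 0.263288
a = ȳ − b·x̄ = 9.883333 − 0.263288·30.166667 = 1.940823

1.941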